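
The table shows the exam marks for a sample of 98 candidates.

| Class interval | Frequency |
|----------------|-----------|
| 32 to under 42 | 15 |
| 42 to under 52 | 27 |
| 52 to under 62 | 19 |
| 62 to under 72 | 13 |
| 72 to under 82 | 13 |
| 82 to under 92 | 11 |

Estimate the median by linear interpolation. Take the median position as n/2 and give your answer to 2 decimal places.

Cumulative frequencies: 15, 42, 61, 74, 87, 98
n = 98; position = n/2 = 49.
This falls in the class 52 to under 62: L = 52, F = 42, f = 19, h = 10.
Median ≈ 52 + ((49 − 42) / 19) × 10 = 55.6842

55.68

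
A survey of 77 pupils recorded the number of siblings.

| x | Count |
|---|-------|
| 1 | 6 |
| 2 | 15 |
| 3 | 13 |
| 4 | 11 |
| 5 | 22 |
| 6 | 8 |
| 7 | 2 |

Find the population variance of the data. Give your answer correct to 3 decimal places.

Values: 1, 2, 3, 4, 5, 6, 7
n = 77, Σfx = 291, mean = 3.7792
Σfx² = 1295
Σf(x − x̄)² = Σfx² − (Σfx)²/n = 1295 − 291²/77 = 195.2468
Population variance = 195.2468 / 77 = 2.5357

2.536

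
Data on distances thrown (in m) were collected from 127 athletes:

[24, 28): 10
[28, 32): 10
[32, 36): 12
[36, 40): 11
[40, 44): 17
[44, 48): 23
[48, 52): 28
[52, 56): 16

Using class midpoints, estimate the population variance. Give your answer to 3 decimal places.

Midpoints: 26, 30, 34, 38, 42, 46, 50, 54
n = 127, Σfm = 5422, mean = 42.6929
Σfm² = 240828
Σf(m − x̄)² = Σfm² − (Σfm)²/n = 240828 − 5422²/127 = 9347.0236
Population variance = 9347.0236 / 127 = 73.5986

73.599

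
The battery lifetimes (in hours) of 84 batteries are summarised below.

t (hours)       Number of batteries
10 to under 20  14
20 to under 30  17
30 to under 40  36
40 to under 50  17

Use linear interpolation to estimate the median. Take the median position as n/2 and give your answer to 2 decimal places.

33.06

Cumulative frequencies: 14, 31, 67, 84
n = 84; position = n/2 = 42.
This falls in the class 30 to under 40: L = 30, F = 31, f = 36, h = 10.
Median ≈ 30 + ((42 − 31) / 36) × 10 = 33.0556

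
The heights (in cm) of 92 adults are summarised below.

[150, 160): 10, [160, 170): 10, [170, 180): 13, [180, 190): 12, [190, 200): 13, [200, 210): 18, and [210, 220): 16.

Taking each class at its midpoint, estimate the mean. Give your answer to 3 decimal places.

188.696

Midpoints: 155, 165, 175, 185, 195, 205, 215
Σfm = 10×155 + 10×165 + 13×175 + 12×185 + 13×195 + 18×205 + 16×215 = 17360
n = Σf = 92
Mean = 17360 / 92 = 188.6957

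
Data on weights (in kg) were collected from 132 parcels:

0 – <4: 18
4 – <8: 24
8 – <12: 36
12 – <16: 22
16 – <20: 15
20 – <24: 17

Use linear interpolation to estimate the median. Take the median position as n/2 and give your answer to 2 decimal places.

10.67

Cumulative frequencies: 18, 42, 78, 100, 115, 132
n = 132; position = n/2 = 66.
This falls in the class 8 – <12: L = 8, F = 42, f = 36, h = 4.
Median ≈ 8 + ((66 − 42) / 36) × 4 = 10.6667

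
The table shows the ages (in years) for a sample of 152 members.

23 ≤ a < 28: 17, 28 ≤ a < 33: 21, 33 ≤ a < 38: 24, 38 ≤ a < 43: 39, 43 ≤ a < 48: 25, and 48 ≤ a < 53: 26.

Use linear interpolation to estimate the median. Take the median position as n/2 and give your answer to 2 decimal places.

Cumulative frequencies: 17, 38, 62, 101, 126, 152
n = 152; position = n/2 = 76.
This falls in the class 38 ≤ a < 43: L = 38, F = 62, f = 39, h = 5.
Median ≈ 38 + ((76 − 62) / 39) × 5 = 39.7949

39.79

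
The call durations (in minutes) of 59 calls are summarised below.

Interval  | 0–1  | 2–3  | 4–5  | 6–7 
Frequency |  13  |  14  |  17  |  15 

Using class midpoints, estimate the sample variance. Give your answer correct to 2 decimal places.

Midpoints: 0.5, 2.5, 4.5, 6.5
n = 59, Σfm = 215.5, mean = 3.6525
Σfm² = 1068.75
Σf(m − x̄)² = Σfm² − (Σfm)²/n = 1068.75 − 215.5²/59 = 281.6271
Sample variance = 281.6271 / 58 = 4.8556

4.86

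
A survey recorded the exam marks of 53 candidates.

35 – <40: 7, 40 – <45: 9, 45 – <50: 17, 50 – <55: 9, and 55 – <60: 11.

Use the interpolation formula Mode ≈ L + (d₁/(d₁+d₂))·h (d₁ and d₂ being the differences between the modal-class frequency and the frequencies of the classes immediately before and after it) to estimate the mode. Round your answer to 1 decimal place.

47.5

Modal class: 45 – <50 (highest frequency 17).
d₁ = 17 − 9 = 8, d₂ = 17 − 9 = 8
Mode ≈ 45 + (8/(8+8)) × 5 = 45 + 2.5000 = 47.5000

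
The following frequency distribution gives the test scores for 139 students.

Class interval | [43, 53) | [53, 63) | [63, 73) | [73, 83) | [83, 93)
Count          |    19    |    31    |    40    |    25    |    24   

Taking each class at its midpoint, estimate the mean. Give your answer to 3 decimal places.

68.288

Midpoints: 48, 58, 68, 78, 88
Σfm = 19×48 + 31×58 + 40×68 + 25×78 + 24×88 = 9492
n = Σf = 139
Mean = 9492 / 139 = 68.2878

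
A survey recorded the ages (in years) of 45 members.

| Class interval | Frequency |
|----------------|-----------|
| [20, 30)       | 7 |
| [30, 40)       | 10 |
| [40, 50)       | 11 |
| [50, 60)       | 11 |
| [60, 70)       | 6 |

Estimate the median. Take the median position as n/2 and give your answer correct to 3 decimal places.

Cumulative frequencies: 7, 17, 28, 39, 45
n = 45; position = n/2 = 22.5.
This falls in the class [40, 50): L = 40, F = 17, f = 11, h = 10.
Median ≈ 40 + ((22.5 − 17) / 11) × 10 = 45.0000

45.000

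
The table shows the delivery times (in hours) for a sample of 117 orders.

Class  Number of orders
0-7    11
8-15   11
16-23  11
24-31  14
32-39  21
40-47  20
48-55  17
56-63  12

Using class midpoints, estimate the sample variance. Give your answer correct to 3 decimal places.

289.368

Midpoints: 3.5, 11.5, 19.5, 27.5, 35.5, 43.5, 51.5, 59.5
n = 117, Σfm = 3969.5, mean = 33.9274
Σfm² = 168241.25
Σf(m − x̄)² = Σfm² − (Σfm)²/n = 168241.25 − 3969.5²/117 = 33566.6325
Sample variance = 33566.6325 / 116 = 289.3675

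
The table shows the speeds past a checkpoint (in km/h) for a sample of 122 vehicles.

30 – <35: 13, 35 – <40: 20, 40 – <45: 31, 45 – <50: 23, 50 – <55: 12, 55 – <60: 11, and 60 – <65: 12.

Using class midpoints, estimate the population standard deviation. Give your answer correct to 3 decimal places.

Midpoints: 32.5, 37.5, 42.5, 47.5, 52.5, 57.5, 62.5
n = 122, Σfm = 5595, mean = 45.8607
Σfm² = 266062.5
Σf(m − x̄)² = Σfm² − (Σfm)²/n = 266062.5 − 5595²/122 = 9472.1311
Population variance = 9472.1311 / 122 = 77.6404
Standard deviation = √77.6404 = 8.8114

8.811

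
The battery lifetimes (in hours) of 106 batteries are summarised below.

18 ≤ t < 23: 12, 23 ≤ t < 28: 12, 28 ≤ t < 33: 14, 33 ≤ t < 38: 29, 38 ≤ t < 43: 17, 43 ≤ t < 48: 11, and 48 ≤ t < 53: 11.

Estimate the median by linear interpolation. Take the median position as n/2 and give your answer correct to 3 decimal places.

35.586

Cumulative frequencies: 12, 24, 38, 67, 84, 95, 106
n = 106; position = n/2 = 53.
This falls in the class 33 ≤ t < 38: L = 33, F = 38, f = 29, h = 5.
Median ≈ 33 + ((53 − 38) / 29) × 5 = 35.5862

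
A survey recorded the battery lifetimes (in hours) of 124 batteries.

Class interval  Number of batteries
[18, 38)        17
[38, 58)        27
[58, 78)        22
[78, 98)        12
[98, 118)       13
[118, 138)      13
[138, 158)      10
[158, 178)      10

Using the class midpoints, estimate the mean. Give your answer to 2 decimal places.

Midpoints: 28, 48, 68, 88, 108, 128, 148, 168
Σfm = 17×28 + 27×48 + 22×68 + 12×88 + 13×108 + 13×128 + 10×148 + 10×168 = 10552
n = Σf = 124
Mean = 10552 / 124 = 85.0968

85.10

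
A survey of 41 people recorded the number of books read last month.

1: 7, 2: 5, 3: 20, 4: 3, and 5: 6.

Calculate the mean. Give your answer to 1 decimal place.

Values: 1, 2, 3, 4, 5
Σfx = 7×1 + 5×2 + 20×3 + 3×4 + 6×5 = 119
n = Σf = 41
Mean = 119 / 41 = 2.9024

2.9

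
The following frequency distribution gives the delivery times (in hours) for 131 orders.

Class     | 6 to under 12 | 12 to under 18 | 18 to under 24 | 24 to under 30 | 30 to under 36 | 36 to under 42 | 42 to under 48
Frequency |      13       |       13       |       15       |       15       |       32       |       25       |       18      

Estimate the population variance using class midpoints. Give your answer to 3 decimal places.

124.780

Midpoints: 9, 15, 21, 27, 33, 39, 45
n = 131, Σfm = 3873, mean = 29.5649
Σfm² = 130851
Σf(m − x̄)² = Σfm² − (Σfm)²/n = 130851 − 3873²/131 = 16346.1985
Population variance = 16346.1985 / 131 = 124.7801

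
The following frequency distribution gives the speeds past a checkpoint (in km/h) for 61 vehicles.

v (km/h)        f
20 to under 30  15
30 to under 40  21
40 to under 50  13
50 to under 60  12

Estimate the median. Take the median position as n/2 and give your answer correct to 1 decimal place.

Cumulative frequencies: 15, 36, 49, 61
n = 61; position = n/2 = 30.5.
This falls in the class 30 to under 40: L = 30, F = 15, f = 21, h = 10.
Median ≈ 30 + ((30.5 − 15) / 21) × 10 = 37.3810

37.4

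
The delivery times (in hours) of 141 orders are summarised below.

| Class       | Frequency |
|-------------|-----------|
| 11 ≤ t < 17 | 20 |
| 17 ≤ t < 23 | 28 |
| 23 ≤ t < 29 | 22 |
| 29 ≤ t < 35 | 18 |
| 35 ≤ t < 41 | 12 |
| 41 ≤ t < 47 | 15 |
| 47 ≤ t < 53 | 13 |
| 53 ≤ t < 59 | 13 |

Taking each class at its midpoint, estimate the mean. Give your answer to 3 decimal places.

31.787

Midpoints: 14, 20, 26, 32, 38, 44, 50, 56
Σfm = 20×14 + 28×20 + 22×26 + 18×32 + 12×38 + 15×44 + 13×50 + 13×56 = 4482
n = Σf = 141
Mean = 4482 / 141 = 31.7872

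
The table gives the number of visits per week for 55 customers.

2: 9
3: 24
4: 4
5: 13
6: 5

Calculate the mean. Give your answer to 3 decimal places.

3.655

Values: 2, 3, 4, 5, 6
Σfx = 9×2 + 24×3 + 4×4 + 13×5 + 5×6 = 201
n = Σf = 55
Mean = 201 / 55 = 3.6545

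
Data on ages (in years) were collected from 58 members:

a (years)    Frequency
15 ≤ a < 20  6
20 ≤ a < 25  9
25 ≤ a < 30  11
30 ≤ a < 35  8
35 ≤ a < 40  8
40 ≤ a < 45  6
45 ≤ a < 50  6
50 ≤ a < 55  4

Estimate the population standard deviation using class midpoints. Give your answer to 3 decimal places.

Midpoints: 17.5, 22.5, 27.5, 32.5, 37.5, 42.5, 47.5, 52.5
n = 58, Σfm = 1920, mean = 33.1034
Σfm² = 69812.5
Σf(m − x̄)² = Σfm² − (Σfm)²/n = 69812.5 − 1920²/58 = 6253.8793
Population variance = 6253.8793 / 58 = 107.8255
Standard deviation = √107.8255 = 10.3839

10.384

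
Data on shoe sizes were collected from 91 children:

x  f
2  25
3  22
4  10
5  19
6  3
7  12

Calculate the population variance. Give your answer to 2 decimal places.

2.85

Values: 2, 3, 4, 5, 6, 7
n = 91, Σfx = 353, mean = 3.8791
Σfx² = 1629
Σf(x − x̄)² = Σfx² − (Σfx)²/n = 1629 − 353²/91 = 259.6703
Population variance = 259.6703 / 91 = 2.8535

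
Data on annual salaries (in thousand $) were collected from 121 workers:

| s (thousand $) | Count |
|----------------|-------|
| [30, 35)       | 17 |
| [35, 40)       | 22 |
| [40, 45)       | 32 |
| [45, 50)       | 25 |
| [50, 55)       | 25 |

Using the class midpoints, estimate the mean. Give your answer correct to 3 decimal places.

Midpoints: 32.5, 37.5, 42.5, 47.5, 52.5
Σfm = 17×32.5 + 22×37.5 + 32×42.5 + 25×47.5 + 25×52.5 = 5237.5
n = Σf = 121
Mean = 5237.5 / 121 = 43.2851

43.285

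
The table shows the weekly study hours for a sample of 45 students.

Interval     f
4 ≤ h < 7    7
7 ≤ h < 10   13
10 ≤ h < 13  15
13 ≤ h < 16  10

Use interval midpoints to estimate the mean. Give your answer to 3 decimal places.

10.367

Midpoints: 5.5, 8.5, 11.5, 14.5
Σfm = 7×5.5 + 13×8.5 + 15×11.5 + 10×14.5 = 466.5
n = Σf = 45
Mean = 466.5 / 45 = 10.3667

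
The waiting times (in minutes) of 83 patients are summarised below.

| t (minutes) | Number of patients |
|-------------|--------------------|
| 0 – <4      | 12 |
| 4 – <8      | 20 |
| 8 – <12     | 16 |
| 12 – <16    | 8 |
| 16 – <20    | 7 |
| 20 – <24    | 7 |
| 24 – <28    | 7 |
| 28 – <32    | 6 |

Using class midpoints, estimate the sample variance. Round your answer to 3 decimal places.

76.069

Midpoints: 2, 6, 10, 14, 18, 22, 26, 30
n = 83, Σfm = 1058, mean = 12.7470
Σfm² = 19724
Σf(m − x̄)² = Σfm² − (Σfm)²/n = 19724 − 1058²/83 = 6237.6867
Sample variance = 6237.6867 / 82 = 76.0694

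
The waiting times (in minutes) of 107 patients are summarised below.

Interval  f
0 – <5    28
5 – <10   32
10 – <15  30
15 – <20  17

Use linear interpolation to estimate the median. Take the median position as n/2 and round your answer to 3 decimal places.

8.984

Cumulative frequencies: 28, 60, 90, 107
n = 107; position = n/2 = 53.5.
This falls in the class 5 – <10: L = 5, F = 28, f = 32, h = 5.
Median ≈ 5 + ((53.5 − 28) / 32) × 5 = 8.9844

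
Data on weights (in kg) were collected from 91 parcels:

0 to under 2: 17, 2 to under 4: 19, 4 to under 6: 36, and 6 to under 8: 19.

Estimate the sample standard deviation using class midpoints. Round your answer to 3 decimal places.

2.036

Midpoints: 1, 3, 5, 7
n = 91, Σfm = 387, mean = 4.2527
Σfm² = 2019
Σf(m − x̄)² = Σfm² − (Σfm)²/n = 2019 − 387²/91 = 373.1868
Sample variance = 373.1868 / 90 = 4.1465
Standard deviation = √4.1465 = 2.0363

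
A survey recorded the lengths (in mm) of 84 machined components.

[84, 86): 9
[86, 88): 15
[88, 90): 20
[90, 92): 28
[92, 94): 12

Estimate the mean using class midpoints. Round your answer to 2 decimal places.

89.45

Midpoints: 85, 87, 89, 91, 93
Σfm = 9×85 + 15×87 + 20×89 + 28×91 + 12×93 = 7514
n = Σf = 84
Mean = 7514 / 84 = 89.4524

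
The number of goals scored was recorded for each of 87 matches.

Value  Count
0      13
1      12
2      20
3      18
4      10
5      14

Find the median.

Cumulative frequencies: 13, 25, 45, 63, 73, 87
n = 87, so the median is the value in position (n+1)/2 = 44.
Position 44 falls at value 2.

2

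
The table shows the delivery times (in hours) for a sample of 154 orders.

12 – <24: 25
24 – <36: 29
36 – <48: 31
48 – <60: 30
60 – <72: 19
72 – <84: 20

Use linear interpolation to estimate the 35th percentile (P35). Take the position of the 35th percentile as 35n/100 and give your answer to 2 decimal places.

Cumulative frequencies: 25, 54, 85, 115, 134, 154
n = 154; position = 35n/100 = 53.9.
This falls in the class 24 – <36: L = 24, F = 25, f = 29, h = 12.
35th percentile ≈ 24 + ((53.9 − 25) / 29) × 12 = 35.9586

35.96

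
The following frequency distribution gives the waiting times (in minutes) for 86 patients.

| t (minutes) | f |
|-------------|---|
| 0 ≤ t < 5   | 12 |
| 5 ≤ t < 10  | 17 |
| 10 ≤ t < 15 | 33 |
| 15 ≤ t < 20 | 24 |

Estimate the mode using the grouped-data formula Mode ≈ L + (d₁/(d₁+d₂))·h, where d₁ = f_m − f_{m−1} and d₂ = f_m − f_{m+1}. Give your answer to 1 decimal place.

13.2

Modal class: 10 ≤ t < 15 (highest frequency 33).
d₁ = 33 − 17 = 16, d₂ = 33 − 24 = 9
Mode ≈ 10 + (16/(16+9)) × 5 = 10 + 3.2000 = 13.2000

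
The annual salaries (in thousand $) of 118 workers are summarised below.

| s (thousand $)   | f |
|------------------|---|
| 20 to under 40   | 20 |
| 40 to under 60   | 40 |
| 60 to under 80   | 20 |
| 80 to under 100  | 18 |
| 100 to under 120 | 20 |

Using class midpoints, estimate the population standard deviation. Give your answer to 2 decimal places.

26.93

Midpoints: 30, 50, 70, 90, 110
n = 118, Σfm = 7820, mean = 66.2712
Σfm² = 603800
Σf(m − x̄)² = Σfm² − (Σfm)²/n = 603800 − 7820²/118 = 85559.3220
Population variance = 85559.3220 / 118 = 725.0790
Standard deviation = √725.0790 = 26.9273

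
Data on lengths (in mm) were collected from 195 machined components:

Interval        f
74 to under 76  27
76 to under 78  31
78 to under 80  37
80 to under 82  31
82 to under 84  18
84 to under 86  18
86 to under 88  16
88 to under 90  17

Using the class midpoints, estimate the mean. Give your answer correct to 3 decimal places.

80.897

Midpoints: 75, 77, 79, 81, 83, 85, 87, 89
Σfm = 27×75 + 31×77 + 37×79 + 31×81 + 18×83 + 18×85 + 16×87 + 17×89 = 15775
n = Σf = 195
Mean = 15775 / 195 = 80.8974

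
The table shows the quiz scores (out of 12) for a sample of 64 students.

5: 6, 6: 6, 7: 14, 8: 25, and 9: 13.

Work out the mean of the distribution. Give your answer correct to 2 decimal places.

Values: 5, 6, 7, 8, 9
Σfx = 6×5 + 6×6 + 14×7 + 25×8 + 13×9 = 481
n = Σf = 64
Mean = 481 / 64 = 7.5156

7.52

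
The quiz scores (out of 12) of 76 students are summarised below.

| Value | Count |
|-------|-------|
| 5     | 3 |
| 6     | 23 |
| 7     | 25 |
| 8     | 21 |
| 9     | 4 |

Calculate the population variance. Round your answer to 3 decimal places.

0.947

Values: 5, 6, 7, 8, 9
n = 76, Σfx = 532, mean = 7.0000
Σfx² = 3796
Σf(x − x̄)² = Σfx² − (Σfx)²/n = 3796 − 532²/76 = 72.0000
Population variance = 72.0000 / 76 = 0.9474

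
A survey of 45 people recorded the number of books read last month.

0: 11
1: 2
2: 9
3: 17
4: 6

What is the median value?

Cumulative frequencies: 11, 13, 22, 39, 45
n = 45, so the median is the value in position (n+1)/2 = 23.
Position 23 falls at value 3.

3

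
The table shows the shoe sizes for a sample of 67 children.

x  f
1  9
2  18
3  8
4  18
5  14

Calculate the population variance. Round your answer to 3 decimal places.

1.888

Values: 1, 2, 3, 4, 5
n = 67, Σfx = 211, mean = 3.1493
Σfx² = 791
Σf(x − x̄)² = Σfx² − (Σfx)²/n = 791 − 211²/67 = 126.5075
Population variance = 126.5075 / 67 = 1.8882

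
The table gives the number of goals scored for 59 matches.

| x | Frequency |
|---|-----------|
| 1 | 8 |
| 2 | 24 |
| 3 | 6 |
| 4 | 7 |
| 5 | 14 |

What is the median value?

2

Cumulative frequencies: 8, 32, 38, 45, 59
n = 59, so the median is the value in position (n+1)/2 = 30.
Position 30 falls at value 2.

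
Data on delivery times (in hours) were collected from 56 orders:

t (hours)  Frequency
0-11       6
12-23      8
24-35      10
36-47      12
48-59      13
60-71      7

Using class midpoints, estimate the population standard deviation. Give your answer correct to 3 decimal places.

18.412

Midpoints: 5.5, 17.5, 29.5, 41.5, 53.5, 65.5
n = 56, Σfm = 2120, mean = 37.8571
Σfm² = 99242
Σf(m − x̄)² = Σfm² − (Σfm)²/n = 99242 − 2120²/56 = 18984.8571
Population variance = 18984.8571 / 56 = 339.0153
Standard deviation = √339.0153 = 18.4124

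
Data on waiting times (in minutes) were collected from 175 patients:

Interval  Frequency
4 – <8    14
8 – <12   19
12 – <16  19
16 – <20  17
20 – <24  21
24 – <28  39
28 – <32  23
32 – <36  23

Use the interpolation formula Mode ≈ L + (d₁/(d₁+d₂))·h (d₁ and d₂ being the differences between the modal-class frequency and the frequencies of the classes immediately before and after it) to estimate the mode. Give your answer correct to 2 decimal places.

26.12

Modal class: 24 – <28 (highest frequency 39).
d₁ = 39 − 21 = 18, d₂ = 39 − 23 = 16
Mode ≈ 24 + (18/(18+16)) × 4 = 24 + 2.1176 = 26.1176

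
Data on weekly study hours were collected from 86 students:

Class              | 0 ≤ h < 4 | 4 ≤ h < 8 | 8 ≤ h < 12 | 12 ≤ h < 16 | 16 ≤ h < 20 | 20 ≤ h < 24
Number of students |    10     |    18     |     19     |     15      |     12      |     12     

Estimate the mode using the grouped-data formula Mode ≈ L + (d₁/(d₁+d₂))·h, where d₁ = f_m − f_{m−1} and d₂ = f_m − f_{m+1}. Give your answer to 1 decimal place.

8.8

Modal class: 8 ≤ h < 12 (highest frequency 19).
d₁ = 19 − 18 = 1, d₂ = 19 − 15 = 4
Mode ≈ 8 + (1/(1+4)) × 4 = 8 + 0.8000 = 8.8000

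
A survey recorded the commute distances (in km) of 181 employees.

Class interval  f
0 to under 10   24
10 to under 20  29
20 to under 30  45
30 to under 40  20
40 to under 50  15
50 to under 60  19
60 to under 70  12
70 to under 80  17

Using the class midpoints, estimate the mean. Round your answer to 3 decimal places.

Midpoints: 5, 15, 25, 35, 45, 55, 65, 75
Σfm = 24×5 + 29×15 + 45×25 + 20×35 + 15×45 + 19×55 + 12×65 + 17×75 = 6155
n = Σf = 181
Mean = 6155 / 181 = 34.0055

34.006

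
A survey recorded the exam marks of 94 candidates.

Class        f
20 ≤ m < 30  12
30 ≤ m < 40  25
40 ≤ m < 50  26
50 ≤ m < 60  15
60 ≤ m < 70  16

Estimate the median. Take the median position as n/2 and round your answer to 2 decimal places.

Cumulative frequencies: 12, 37, 63, 78, 94
n = 94; position = n/2 = 47.
This falls in the class 40 ≤ m < 50: L = 40, F = 37, f = 26, h = 10.
Median ≈ 40 + ((47 − 37) / 26) × 10 = 43.8462

43.85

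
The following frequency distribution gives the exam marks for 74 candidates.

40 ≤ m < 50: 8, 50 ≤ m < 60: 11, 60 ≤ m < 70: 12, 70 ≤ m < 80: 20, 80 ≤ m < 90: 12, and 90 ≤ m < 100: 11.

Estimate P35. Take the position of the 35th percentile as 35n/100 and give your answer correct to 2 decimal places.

Cumulative frequencies: 8, 19, 31, 51, 63, 74
n = 74; position = 35n/100 = 25.9.
This falls in the class 60 ≤ m < 70: L = 60, F = 19, f = 12, h = 10.
35th percentile ≈ 60 + ((25.9 − 19) / 12) × 10 = 65.7500

65.75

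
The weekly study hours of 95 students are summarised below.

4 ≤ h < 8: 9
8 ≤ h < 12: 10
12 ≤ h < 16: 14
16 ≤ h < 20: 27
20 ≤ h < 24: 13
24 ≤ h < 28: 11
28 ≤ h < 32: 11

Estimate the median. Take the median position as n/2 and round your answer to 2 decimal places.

18.15

Cumulative frequencies: 9, 19, 33, 60, 73, 84, 95
n = 95; position = n/2 = 47.5.
This falls in the class 16 ≤ h < 20: L = 16, F = 33, f = 27, h = 4.
Median ≈ 16 + ((47.5 − 33) / 27) × 4 = 18.1481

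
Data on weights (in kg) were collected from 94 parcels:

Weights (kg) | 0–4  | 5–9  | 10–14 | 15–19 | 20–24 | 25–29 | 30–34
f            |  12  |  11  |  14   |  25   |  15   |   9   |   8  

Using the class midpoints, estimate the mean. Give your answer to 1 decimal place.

Midpoints: 2, 7, 12, 17, 22, 27, 32
Σfm = 12×2 + 11×7 + 14×12 + 25×17 + 15×22 + 9×27 + 8×32 = 1523
n = Σf = 94
Mean = 1523 / 94 = 16.2021

16.2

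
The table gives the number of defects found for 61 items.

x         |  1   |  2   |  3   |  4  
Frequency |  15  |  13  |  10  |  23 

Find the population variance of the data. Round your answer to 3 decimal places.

Values: 1, 2, 3, 4
n = 61, Σfx = 163, mean = 2.6721
Σfx² = 525
Σf(x − x̄)² = Σfx² − (Σfx)²/n = 525 − 163²/61 = 89.4426
Population variance = 89.4426 / 61 = 1.4663

1.466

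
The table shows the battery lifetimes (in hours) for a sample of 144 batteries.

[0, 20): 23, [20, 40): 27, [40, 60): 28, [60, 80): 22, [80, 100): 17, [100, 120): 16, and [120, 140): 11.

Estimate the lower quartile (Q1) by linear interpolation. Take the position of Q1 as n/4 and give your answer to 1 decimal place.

29.6

Cumulative frequencies: 23, 50, 78, 100, 117, 133, 144
n = 144; position = n/4 = 36.
This falls in the class [20, 40): L = 20, F = 23, f = 27, h = 20.
Lower quartile ≈ 20 + ((36 − 23) / 27) × 20 = 29.6296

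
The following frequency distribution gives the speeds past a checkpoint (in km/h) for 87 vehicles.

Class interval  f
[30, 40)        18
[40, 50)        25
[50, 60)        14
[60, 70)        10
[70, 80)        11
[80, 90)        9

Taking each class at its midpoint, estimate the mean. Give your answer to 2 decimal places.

Midpoints: 35, 45, 55, 65, 75, 85
Σfm = 18×35 + 25×45 + 14×55 + 10×65 + 11×75 + 9×85 = 4765
n = Σf = 87
Mean = 4765 / 87 = 54.7701

54.77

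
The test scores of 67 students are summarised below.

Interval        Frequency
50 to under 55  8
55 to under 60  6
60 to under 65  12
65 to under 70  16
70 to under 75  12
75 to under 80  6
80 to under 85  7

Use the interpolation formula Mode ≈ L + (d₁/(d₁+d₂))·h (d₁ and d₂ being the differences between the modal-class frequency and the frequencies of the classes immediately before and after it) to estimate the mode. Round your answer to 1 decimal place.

67.5

Modal class: 65 to under 70 (highest frequency 16).
d₁ = 16 − 12 = 4, d₂ = 16 − 12 = 4
Mode ≈ 65 + (4/(4+4)) × 5 = 65 + 2.5000 = 67.5000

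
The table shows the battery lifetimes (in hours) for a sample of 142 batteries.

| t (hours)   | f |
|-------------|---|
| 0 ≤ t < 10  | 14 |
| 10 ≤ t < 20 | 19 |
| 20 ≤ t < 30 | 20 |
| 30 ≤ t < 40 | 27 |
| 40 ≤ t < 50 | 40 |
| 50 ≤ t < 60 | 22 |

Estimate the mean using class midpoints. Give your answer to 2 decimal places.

Midpoints: 5, 15, 25, 35, 45, 55
Σfm = 14×5 + 19×15 + 20×25 + 27×35 + 40×45 + 22×55 = 4810
n = Σf = 142
Mean = 4810 / 142 = 33.8732

33.87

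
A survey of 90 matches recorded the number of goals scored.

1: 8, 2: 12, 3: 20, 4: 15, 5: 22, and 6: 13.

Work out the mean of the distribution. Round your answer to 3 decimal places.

Values: 1, 2, 3, 4, 5, 6
Σfx = 8×1 + 12×2 + 20×3 + 15×4 + 22×5 + 13×6 = 340
n = Σf = 90
Mean = 340 / 90 = 3.7778

3.778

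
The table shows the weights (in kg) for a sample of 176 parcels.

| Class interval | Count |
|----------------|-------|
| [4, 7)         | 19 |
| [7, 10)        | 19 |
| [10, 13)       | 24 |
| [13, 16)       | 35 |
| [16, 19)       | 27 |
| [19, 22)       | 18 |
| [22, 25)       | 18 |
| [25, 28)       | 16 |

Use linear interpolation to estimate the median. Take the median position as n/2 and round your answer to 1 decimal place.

15.2

Cumulative frequencies: 19, 38, 62, 97, 124, 142, 160, 176
n = 176; position = n/2 = 88.
This falls in the class [13, 16): L = 13, F = 62, f = 35, h = 3.
Median ≈ 13 + ((88 − 62) / 35) × 3 = 15.2286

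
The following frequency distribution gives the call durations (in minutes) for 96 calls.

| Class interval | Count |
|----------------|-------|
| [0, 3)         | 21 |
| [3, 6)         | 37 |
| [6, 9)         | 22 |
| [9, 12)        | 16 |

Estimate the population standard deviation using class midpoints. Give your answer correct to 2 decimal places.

2.99

Midpoints: 1.5, 4.5, 7.5, 10.5
n = 96, Σfm = 531, mean = 5.5312
Σfm² = 3798
Σf(m − x̄)² = Σfm² − (Σfm)²/n = 3798 − 531²/96 = 860.9062
Population variance = 860.9062 / 96 = 8.9678
Standard deviation = √8.9678 = 2.9946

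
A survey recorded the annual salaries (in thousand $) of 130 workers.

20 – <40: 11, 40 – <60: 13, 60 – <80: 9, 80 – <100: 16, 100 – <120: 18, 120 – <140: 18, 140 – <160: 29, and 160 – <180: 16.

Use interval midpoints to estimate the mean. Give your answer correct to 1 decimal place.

Midpoints: 30, 50, 70, 90, 110, 130, 150, 170
Σfm = 11×30 + 13×50 + 9×70 + 16×90 + 18×110 + 18×130 + 29×150 + 16×170 = 14440
n = Σf = 130
Mean = 14440 / 130 = 111.0769

111.1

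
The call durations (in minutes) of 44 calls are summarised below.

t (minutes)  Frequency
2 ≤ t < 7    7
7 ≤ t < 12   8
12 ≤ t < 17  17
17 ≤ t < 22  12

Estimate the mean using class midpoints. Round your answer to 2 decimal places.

Midpoints: 4.5, 9.5, 14.5, 19.5
Σfm = 7×4.5 + 8×9.5 + 17×14.5 + 12×19.5 = 588
n = Σf = 44
Mean = 588 / 44 = 13.3636

13.36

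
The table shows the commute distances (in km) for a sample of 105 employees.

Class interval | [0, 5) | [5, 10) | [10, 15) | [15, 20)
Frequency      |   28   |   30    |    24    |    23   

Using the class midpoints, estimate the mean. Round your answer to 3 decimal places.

Midpoints: 2.5, 7.5, 12.5, 17.5
Σfm = 28×2.5 + 30×7.5 + 24×12.5 + 23×17.5 = 997.5
n = Σf = 105
Mean = 997.5 / 105 = 9.5000

9.500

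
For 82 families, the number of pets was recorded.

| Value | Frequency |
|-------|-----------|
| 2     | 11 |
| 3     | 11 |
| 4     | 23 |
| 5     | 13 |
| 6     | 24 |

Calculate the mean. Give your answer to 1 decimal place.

Values: 2, 3, 4, 5, 6
Σfx = 11×2 + 11×3 + 23×4 + 13×5 + 24×6 = 356
n = Σf = 82
Mean = 356 / 82 = 4.3415

4.3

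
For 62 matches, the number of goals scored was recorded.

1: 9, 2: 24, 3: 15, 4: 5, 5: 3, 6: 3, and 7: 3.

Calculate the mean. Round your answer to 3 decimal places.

Values: 1, 2, 3, 4, 5, 6, 7
Σfx = 9×1 + 24×2 + 15×3 + 5×4 + 3×5 + 3×6 + 3×7 = 176
n = Σf = 62
Mean = 176 / 62 = 2.8387

2.839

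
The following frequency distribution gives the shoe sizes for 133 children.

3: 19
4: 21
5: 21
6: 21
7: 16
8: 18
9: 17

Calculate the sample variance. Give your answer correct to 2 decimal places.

3.90

Values: 3, 4, 5, 6, 7, 8, 9
n = 133, Σfx = 781, mean = 5.8722
Σfx² = 5101
Σf(x − x̄)² = Σfx² − (Σfx)²/n = 5101 − 781²/133 = 514.8271
Sample variance = 514.8271 / 132 = 3.9002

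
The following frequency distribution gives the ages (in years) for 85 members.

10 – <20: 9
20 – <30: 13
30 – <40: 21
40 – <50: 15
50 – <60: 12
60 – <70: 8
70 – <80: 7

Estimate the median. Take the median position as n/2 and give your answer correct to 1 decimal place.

39.8

Cumulative frequencies: 9, 22, 43, 58, 70, 78, 85
n = 85; position = n/2 = 42.5.
This falls in the class 30 – <40: L = 30, F = 22, f = 21, h = 10.
Median ≈ 30 + ((42.5 − 22) / 21) × 10 = 39.7619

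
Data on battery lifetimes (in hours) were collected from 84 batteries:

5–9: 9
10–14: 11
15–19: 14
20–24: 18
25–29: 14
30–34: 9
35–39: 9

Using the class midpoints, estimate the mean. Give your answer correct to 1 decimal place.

21.8

Midpoints: 7, 12, 17, 22, 27, 32, 37
Σfm = 9×7 + 11×12 + 14×17 + 18×22 + 14×27 + 9×32 + 9×37 = 1828
n = Σf = 84
Mean = 1828 / 84 = 21.7619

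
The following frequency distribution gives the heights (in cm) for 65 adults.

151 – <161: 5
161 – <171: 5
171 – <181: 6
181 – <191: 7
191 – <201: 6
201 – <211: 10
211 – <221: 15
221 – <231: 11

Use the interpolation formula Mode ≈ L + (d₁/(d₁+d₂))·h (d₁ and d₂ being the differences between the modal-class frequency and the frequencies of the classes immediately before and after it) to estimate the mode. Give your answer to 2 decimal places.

Modal class: 211 – <221 (highest frequency 15).
d₁ = 15 − 10 = 5, d₂ = 15 − 11 = 4
Mode ≈ 211 + (5/(5+4)) × 10 = 211 + 5.5556 = 216.5556

216.56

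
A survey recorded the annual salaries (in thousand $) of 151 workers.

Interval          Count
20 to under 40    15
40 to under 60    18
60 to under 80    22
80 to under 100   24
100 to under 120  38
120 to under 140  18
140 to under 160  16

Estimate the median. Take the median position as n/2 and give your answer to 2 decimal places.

97.08

Cumulative frequencies: 15, 33, 55, 79, 117, 135, 151
n = 151; position = n/2 = 75.5.
This falls in the class 80 to under 100: L = 80, F = 55, f = 24, h = 20.
Median ≈ 80 + ((75.5 − 55) / 24) × 20 = 97.0833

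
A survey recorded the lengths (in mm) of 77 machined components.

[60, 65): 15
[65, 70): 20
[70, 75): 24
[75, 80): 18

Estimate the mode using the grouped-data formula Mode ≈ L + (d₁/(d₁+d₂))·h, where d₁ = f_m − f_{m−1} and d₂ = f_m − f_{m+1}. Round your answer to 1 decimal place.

Modal class: [70, 75) (highest frequency 24).
d₁ = 24 − 20 = 4, d₂ = 24 − 18 = 6
Mode ≈ 70 + (4/(4+6)) × 5 = 70 + 2.0000 = 72.0000

72.0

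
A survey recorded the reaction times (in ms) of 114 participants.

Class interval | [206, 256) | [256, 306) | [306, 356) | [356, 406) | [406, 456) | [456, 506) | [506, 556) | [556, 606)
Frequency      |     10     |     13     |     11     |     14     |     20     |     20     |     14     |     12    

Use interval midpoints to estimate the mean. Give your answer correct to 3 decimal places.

417.404

Midpoints: 231, 281, 331, 381, 431, 481, 531, 581
Σfm = 10×231 + 13×281 + 11×331 + 14×381 + 20×431 + 20×481 + 14×531 + 12×581 = 47584
n = Σf = 114
Mean = 47584 / 114 = 417.4035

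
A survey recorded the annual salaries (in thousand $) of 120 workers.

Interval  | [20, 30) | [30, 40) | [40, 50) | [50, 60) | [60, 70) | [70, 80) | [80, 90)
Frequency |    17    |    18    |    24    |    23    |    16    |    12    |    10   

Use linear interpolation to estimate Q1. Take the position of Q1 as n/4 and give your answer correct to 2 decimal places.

37.22

Cumulative frequencies: 17, 35, 59, 82, 98, 110, 120
n = 120; position = n/4 = 30.
This falls in the class [30, 40): L = 30, F = 17, f = 18, h = 10.
Lower quartile ≈ 30 + ((30 − 17) / 18) × 10 = 37.2222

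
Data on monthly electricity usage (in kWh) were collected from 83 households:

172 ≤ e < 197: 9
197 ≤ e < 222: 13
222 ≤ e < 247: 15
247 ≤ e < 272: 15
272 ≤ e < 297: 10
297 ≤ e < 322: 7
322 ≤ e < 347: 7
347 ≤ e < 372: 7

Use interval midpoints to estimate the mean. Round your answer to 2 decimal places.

261.01

Midpoints: 184.5, 209.5, 234.5, 259.5, 284.5, 309.5, 334.5, 359.5
Σfm = 9×184.5 + 13×209.5 + 15×234.5 + 15×259.5 + 10×284.5 + 7×309.5 + 7×334.5 + 7×359.5 = 21663.5
n = Σf = 83
Mean = 21663.5 / 83 = 261.0060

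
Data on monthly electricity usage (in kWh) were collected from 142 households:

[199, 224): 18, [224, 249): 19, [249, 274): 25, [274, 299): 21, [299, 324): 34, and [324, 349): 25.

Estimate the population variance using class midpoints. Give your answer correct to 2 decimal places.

Midpoints: 211.5, 236.5, 261.5, 286.5, 311.5, 336.5
n = 142, Σfm = 39858, mean = 280.6901
Σfm² = 11431079.5
Σf(m − x̄)² = Σfm² − (Σfm)²/n = 11431079.5 − 39858²/142 = 243331.8662
Population variance = 243331.8662 / 142 = 1713.6047

1713.60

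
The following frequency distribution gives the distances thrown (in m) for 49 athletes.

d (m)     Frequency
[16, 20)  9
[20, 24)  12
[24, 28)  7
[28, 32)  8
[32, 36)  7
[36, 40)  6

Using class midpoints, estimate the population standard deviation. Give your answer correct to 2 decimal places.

6.66

Midpoints: 18, 22, 26, 30, 34, 38
n = 49, Σfm = 1314, mean = 26.8163
Σfm² = 37412
Σf(m − x̄)² = Σfm² − (Σfm)²/n = 37412 − 1314²/49 = 2175.3469
Population variance = 2175.3469 / 49 = 44.3948
Standard deviation = √44.3948 = 6.6629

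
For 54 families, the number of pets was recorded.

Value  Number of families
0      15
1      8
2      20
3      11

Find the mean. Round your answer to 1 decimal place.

Values: 0, 1, 2, 3
Σfx = 15×0 + 8×1 + 20×2 + 11×3 = 81
n = Σf = 54
Mean = 81 / 54 = 1.5000

1.5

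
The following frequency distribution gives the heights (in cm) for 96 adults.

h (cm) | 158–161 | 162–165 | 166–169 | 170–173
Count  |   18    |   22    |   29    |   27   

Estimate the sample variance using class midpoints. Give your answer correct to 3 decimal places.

18.693

Midpoints: 159.5, 163.5, 167.5, 171.5
n = 96, Σfm = 15956, mean = 166.2083
Σfm² = 2653796
Σf(m − x̄)² = Σfm² − (Σfm)²/n = 2653796 − 15956²/96 = 1775.8333
Sample variance = 1775.8333 / 95 = 18.6930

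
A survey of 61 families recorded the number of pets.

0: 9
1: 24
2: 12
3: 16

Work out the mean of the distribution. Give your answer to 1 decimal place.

1.6

Values: 0, 1, 2, 3
Σfx = 9×0 + 24×1 + 12×2 + 16×3 = 96
n = Σf = 61
Mean = 96 / 61 = 1.5738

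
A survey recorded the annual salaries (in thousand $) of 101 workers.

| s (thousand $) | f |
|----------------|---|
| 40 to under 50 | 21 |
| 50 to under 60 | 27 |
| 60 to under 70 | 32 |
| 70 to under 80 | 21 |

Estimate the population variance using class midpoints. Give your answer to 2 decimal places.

108.11

Midpoints: 45, 55, 65, 75
n = 101, Σfm = 6085, mean = 60.2475
Σfm² = 377525
Σf(m − x̄)² = Σfm² − (Σfm)²/n = 377525 − 6085²/101 = 10918.8119
Population variance = 10918.8119 / 101 = 108.1070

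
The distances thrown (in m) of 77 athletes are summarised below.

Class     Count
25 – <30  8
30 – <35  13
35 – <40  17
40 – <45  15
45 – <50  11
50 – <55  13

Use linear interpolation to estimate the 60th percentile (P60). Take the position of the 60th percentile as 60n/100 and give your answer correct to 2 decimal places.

Cumulative frequencies: 8, 21, 38, 53, 64, 77
n = 77; position = 60n/100 = 46.2.
This falls in the class 40 – <45: L = 40, F = 38, f = 15, h = 5.
60th percentile ≈ 40 + ((46.2 − 38) / 15) × 5 = 42.7333

42.73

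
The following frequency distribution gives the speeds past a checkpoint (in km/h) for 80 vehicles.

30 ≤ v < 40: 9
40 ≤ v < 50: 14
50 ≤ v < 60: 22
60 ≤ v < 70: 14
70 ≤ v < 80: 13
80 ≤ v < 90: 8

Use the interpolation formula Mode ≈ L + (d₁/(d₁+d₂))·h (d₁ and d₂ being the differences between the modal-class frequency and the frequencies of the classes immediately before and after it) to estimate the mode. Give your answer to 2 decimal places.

Modal class: 50 ≤ v < 60 (highest frequency 22).
d₁ = 22 − 14 = 8, d₂ = 22 − 14 = 8
Mode ≈ 50 + (8/(8+8)) × 10 = 50 + 5.0000 = 55.0000

55.00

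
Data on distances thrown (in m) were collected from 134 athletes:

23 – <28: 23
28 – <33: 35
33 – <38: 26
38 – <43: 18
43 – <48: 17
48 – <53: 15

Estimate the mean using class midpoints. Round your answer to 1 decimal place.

36.1

Midpoints: 25.5, 30.5, 35.5, 40.5, 45.5, 50.5
Σfm = 23×25.5 + 35×30.5 + 26×35.5 + 18×40.5 + 17×45.5 + 15×50.5 = 4837
n = Σf = 134
Mean = 4837 / 134 = 36.0970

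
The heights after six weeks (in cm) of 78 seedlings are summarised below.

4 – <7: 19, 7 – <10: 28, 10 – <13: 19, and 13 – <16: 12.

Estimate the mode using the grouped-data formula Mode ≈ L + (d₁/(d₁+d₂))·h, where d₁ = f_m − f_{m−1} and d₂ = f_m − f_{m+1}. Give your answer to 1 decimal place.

Modal class: 7 – <10 (highest frequency 28).
d₁ = 28 − 19 = 9, d₂ = 28 − 19 = 9
Mode ≈ 7 + (9/(9+9)) × 3 = 7 + 1.5000 = 8.5000

8.5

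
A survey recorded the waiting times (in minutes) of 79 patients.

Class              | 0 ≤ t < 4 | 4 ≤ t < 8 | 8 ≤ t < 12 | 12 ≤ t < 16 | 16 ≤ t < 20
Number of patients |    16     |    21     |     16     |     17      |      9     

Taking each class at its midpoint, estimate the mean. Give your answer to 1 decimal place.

9.1

Midpoints: 2, 6, 10, 14, 18
Σfm = 16×2 + 21×6 + 16×10 + 17×14 + 9×18 = 718
n = Σf = 79
Mean = 718 / 79 = 9.0886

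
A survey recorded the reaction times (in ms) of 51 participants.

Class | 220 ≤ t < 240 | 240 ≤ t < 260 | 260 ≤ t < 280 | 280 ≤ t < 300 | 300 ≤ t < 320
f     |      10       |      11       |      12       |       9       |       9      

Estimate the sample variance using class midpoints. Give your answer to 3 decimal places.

765.490

Midpoints: 230, 250, 270, 290, 310
n = 51, Σfm = 13690, mean = 268.4314
Σfm² = 3713100
Σf(m − x̄)² = Σfm² − (Σfm)²/n = 3713100 − 13690²/51 = 38274.5098
Sample variance = 38274.5098 / 50 = 765.4902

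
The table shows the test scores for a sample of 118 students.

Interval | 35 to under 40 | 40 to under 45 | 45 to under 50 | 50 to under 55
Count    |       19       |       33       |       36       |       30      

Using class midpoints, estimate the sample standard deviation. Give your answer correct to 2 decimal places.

Midpoints: 37.5, 42.5, 47.5, 52.5
n = 118, Σfm = 5400, mean = 45.7627
Σfm² = 250237.5
Σf(m − x̄)² = Σfm² − (Σfm)²/n = 250237.5 − 5400²/118 = 3118.8559
Sample variance = 3118.8559 / 117 = 26.6569
Standard deviation = √26.6569 = 5.1630

5.16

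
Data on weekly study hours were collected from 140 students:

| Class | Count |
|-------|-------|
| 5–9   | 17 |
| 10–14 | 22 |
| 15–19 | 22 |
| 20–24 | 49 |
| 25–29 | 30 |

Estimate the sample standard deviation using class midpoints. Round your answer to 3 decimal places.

Midpoints: 7, 12, 17, 22, 27
n = 140, Σfm = 2645, mean = 18.8929
Σfm² = 55945
Σf(m − x̄)² = Σfm² − (Σfm)²/n = 55945 − 2645²/140 = 5973.3929
Sample variance = 5973.3929 / 139 = 42.9740
Standard deviation = √42.9740 = 6.5555

6.555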